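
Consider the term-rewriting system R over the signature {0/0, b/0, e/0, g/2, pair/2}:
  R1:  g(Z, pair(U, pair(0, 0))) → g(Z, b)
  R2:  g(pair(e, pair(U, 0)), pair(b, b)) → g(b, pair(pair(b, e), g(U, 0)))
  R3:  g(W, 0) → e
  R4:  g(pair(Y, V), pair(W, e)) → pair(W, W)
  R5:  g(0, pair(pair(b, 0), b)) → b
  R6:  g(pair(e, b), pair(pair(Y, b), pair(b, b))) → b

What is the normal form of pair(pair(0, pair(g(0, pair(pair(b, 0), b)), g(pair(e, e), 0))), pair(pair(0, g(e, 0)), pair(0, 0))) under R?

1. pair(pair(0, pair(g(0, pair(pair(b, 0), b)), g(pair(e, e), 0))), pair(pair(0, g(e, 0)), pair(0, 0)))  →  pair(pair(0, pair(b, g(pair(e, e), 0))), pair(pair(0, g(e, 0)), pair(0, 0)))   [R5 at 1.2.1]
2. pair(pair(0, pair(b, g(pair(e, e), 0))), pair(pair(0, g(e, 0)), pair(0, 0)))  →  pair(pair(0, pair(b, e)), pair(pair(0, g(e, 0)), pair(0, 0)))   [R3 at 1.2.2]
3. pair(pair(0, pair(b, e)), pair(pair(0, g(e, 0)), pair(0, 0)))  →  pair(pair(0, pair(b, e)), pair(pair(0, e), pair(0, 0)))   [R3 at 2.1.2]

pair(pair(0, pair(b, e)), pair(pair(0, e), pair(0, 0)))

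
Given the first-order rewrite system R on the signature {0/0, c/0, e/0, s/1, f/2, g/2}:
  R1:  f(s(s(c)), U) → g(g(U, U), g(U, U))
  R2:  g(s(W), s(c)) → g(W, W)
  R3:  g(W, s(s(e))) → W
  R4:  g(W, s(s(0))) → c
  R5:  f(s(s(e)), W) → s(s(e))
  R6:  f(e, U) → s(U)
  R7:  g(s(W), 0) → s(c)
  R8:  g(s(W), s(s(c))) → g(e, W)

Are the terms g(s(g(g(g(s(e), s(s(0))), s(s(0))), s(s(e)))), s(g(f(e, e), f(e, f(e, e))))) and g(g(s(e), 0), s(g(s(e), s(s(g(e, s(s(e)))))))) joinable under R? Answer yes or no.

Reduce t₁ = g(s(g(g(g(s(e), s(s(0))), s(s(0))), s(s(e)))), s(g(f(e, e), f(e, f(e, e))))):
1. g(s(g(g(g(s(e), s(s(0))), s(s(0))), s(s(e)))), s(g(f(e, e), f(e, f(e, e)))))  →  g(s(g(g(s(e), s(s(0))), s(s(0)))), s(g(f(e, e), f(e, f(e, e)))))   [R3 at 1.1]
2. g(s(g(g(s(e), s(s(0))), s(s(0)))), s(g(f(e, e), f(e, f(e, e)))))  →  g(s(c), s(g(f(e, e), f(e, f(e, e)))))   [R4 at 1.1]
3. g(s(c), s(g(f(e, e), f(e, f(e, e)))))  →  g(s(c), s(g(s(e), f(e, f(e, e)))))   [R6 at 2.1.1]
4. g(s(c), s(g(s(e), f(e, f(e, e)))))  →  g(s(c), s(g(s(e), s(f(e, e)))))   [R6 at 2.1.2]
5. g(s(c), s(g(s(e), s(f(e, e)))))  →  g(s(c), s(g(s(e), s(s(e)))))   [R6 at 2.1.2.1]
6. g(s(c), s(g(s(e), s(s(e)))))  →  g(s(c), s(s(e)))   [R3 at 2.1]
7. g(s(c), s(s(e)))  →  s(c)   [R3 at ε]

Reduce t₂ = g(g(s(e), 0), s(g(s(e), s(s(g(e, s(s(e)))))))):
1. g(g(s(e), 0), s(g(s(e), s(s(g(e, s(s(e))))))))  →  g(s(c), s(g(s(e), s(s(g(e, s(s(e))))))))   [R7 at 1]
2. g(s(c), s(g(s(e), s(s(g(e, s(s(e))))))))  →  g(s(c), s(g(s(e), s(s(e)))))   [R3 at 2.1.2.1.1]
3. g(s(c), s(g(s(e), s(s(e)))))  →  g(s(c), s(s(e)))   [R3 at 2.1]
4. g(s(c), s(s(e)))  →  s(c)   [R3 at ε]

yes — NF(t₁) = s(c), NF(t₂) = s(c)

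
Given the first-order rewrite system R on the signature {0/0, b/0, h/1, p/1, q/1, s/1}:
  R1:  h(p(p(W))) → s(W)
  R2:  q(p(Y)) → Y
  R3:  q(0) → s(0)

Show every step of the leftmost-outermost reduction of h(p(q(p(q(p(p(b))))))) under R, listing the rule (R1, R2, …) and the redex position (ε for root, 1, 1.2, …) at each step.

1. h(p(q(p(q(p(p(b)))))))  →  h(p(q(p(p(b)))))   [R2 at 1.1]
2. h(p(q(p(p(b)))))  →  h(p(p(b)))   [R2 at 1.1]
3. h(p(p(b)))  →  s(b)   [R1 at ε]

s(b)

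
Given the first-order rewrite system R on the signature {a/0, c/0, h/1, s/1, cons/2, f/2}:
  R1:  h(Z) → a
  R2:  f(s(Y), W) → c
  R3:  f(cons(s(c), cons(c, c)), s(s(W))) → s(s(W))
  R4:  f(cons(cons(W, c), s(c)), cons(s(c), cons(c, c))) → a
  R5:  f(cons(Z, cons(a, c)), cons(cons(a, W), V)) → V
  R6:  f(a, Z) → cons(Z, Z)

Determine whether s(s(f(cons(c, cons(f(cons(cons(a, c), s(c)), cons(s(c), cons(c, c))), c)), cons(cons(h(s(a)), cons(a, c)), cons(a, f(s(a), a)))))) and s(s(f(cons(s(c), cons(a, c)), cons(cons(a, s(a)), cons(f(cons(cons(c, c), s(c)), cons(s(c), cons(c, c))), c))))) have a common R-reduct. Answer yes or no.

yes — NF(t₁) = s(s(cons(a, c))), NF(t₂) = s(s(cons(a, c)))

Reduce t₁ = s(s(f(cons(c, cons(f(cons(cons(a, c), s(c)), cons(s(c), cons(c, c))), c)), cons(cons(h(s(a)), cons(a, c)), cons(a, f(s(a), a)))))):
1. s(s(f(cons(c, cons(f(cons(cons(a, c), s(c)), cons(s(c), cons(c, c))), c)), cons(cons(h(s(a)), cons(a, c)), cons(a, f(s(a), a))))))  →  s(s(f(cons(c, cons(a, c)), cons(cons(h(s(a)), cons(a, c)), cons(a, f(s(a), a))))))   [R4 at 1.1.1.2.1]
2. s(s(f(cons(c, cons(a, c)), cons(cons(h(s(a)), cons(a, c)), cons(a, f(s(a), a))))))  →  s(s(f(cons(c, cons(a, c)), cons(cons(a, cons(a, c)), cons(a, f(s(a), a))))))   [R1 at 1.1.2.1.1]
3. s(s(f(cons(c, cons(a, c)), cons(cons(a, cons(a, c)), cons(a, f(s(a), a))))))  →  s(s(cons(a, f(s(a), a))))   [R5 at 1.1]
4. s(s(cons(a, f(s(a), a))))  →  s(s(cons(a, c)))   [R2 at 1.1.2]

Reduce t₂ = s(s(f(cons(s(c), cons(a, c)), cons(cons(a, s(a)), cons(f(cons(cons(c, c), s(c)), cons(s(c), cons(c, c))), c))))):
1. s(s(f(cons(s(c), cons(a, c)), cons(cons(a, s(a)), cons(f(cons(cons(c, c), s(c)), cons(s(c), cons(c, c))), c)))))  →  s(s(cons(f(cons(cons(c, c), s(c)), cons(s(c), cons(c, c))), c)))   [R5 at 1.1]
2. s(s(cons(f(cons(cons(c, c), s(c)), cons(s(c), cons(c, c))), c)))  →  s(s(cons(a, c)))   [R4 at 1.1.1]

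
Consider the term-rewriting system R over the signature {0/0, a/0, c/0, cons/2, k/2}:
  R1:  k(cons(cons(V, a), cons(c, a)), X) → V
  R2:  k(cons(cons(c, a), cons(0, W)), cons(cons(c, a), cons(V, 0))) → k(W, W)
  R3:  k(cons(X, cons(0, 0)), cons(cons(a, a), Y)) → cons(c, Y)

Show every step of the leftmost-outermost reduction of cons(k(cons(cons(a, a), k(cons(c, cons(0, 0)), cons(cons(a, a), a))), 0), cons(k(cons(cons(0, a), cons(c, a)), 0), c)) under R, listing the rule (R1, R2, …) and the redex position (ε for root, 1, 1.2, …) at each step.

cons(a, cons(0, c))

1. cons(k(cons(cons(a, a), k(cons(c, cons(0, 0)), cons(cons(a, a), a))), 0), cons(k(cons(cons(0, a), cons(c, a)), 0), c))  →  cons(k(cons(cons(a, a), cons(c, a)), 0), cons(k(cons(cons(0, a), cons(c, a)), 0), c))   [R3 at 1.1.2]
2. cons(k(cons(cons(a, a), cons(c, a)), 0), cons(k(cons(cons(0, a), cons(c, a)), 0), c))  →  cons(a, cons(k(cons(cons(0, a), cons(c, a)), 0), c))   [R1 at 1]
3. cons(a, cons(k(cons(cons(0, a), cons(c, a)), 0), c))  →  cons(a, cons(0, c))   [R1 at 2.1]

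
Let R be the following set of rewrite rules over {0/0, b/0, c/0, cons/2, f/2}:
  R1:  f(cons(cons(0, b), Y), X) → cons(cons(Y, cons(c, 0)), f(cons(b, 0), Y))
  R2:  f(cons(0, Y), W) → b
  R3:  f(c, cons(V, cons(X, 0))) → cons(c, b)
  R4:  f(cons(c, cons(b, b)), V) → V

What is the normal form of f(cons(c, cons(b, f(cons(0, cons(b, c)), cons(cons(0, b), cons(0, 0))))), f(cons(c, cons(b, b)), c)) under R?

1. f(cons(c, cons(b, f(cons(0, cons(b, c)), cons(cons(0, b), cons(0, 0))))), f(cons(c, cons(b, b)), c))  →  f(cons(c, cons(b, b)), f(cons(c, cons(b, b)), c))   [R2 at 1.2.2]
2. f(cons(c, cons(b, b)), f(cons(c, cons(b, b)), c))  →  f(cons(c, cons(b, b)), c)   [R4 at ε]
3. f(cons(c, cons(b, b)), c)  →  c   [R4 at ε]

c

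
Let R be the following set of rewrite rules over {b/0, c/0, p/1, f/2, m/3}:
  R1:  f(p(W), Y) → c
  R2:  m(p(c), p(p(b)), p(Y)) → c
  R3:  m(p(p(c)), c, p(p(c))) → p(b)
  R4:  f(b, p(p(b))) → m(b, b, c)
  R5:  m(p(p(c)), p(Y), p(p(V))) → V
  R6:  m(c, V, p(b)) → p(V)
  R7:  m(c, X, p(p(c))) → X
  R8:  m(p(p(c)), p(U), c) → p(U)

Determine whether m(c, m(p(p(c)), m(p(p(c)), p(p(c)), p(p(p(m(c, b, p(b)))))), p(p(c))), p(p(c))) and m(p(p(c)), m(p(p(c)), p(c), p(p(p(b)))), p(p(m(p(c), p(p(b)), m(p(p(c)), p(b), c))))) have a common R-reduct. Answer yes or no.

Reduce t₁ = m(c, m(p(p(c)), m(p(p(c)), p(p(c)), p(p(p(m(c, b, p(b)))))), p(p(c))), p(p(c))):
1. m(c, m(p(p(c)), m(p(p(c)), p(p(c)), p(p(p(m(c, b, p(b)))))), p(p(c))), p(p(c)))  →  m(p(p(c)), m(p(p(c)), p(p(c)), p(p(p(m(c, b, p(b)))))), p(p(c)))   [R7 at ε]
2. m(p(p(c)), m(p(p(c)), p(p(c)), p(p(p(m(c, b, p(b)))))), p(p(c)))  →  m(p(p(c)), p(m(c, b, p(b))), p(p(c)))   [R5 at 2]
3. m(p(p(c)), p(m(c, b, p(b))), p(p(c)))  →  c   [R5 at ε]

Reduce t₂ = m(p(p(c)), m(p(p(c)), p(c), p(p(p(b)))), p(p(m(p(c), p(p(b)), m(p(p(c)), p(b), c))))):
1. m(p(p(c)), m(p(p(c)), p(c), p(p(p(b)))), p(p(m(p(c), p(p(b)), m(p(p(c)), p(b), c)))))  →  m(p(p(c)), p(b), p(p(m(p(c), p(p(b)), m(p(p(c)), p(b), c)))))   [R5 at 2]
2. m(p(p(c)), p(b), p(p(m(p(c), p(p(b)), m(p(p(c)), p(b), c)))))  →  m(p(c), p(p(b)), m(p(p(c)), p(b), c))   [R5 at ε]
3. m(p(c), p(p(b)), m(p(p(c)), p(b), c))  →  m(p(c), p(p(b)), p(b))   [R8 at 3]
4. m(p(c), p(p(b)), p(b))  →  c   [R2 at ε]

yes — NF(t₁) = c, NF(t₂) = c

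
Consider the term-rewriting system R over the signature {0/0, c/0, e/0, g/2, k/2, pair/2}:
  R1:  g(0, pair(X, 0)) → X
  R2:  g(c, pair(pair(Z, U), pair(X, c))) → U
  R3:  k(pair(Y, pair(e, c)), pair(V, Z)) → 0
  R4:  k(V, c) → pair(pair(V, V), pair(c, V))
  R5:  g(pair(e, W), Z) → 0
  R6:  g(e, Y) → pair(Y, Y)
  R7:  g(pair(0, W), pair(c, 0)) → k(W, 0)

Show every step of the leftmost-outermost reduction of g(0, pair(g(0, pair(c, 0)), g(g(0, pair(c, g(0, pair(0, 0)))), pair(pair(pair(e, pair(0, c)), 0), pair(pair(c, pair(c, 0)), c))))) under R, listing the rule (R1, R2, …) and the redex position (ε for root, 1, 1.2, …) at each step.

1. g(0, pair(g(0, pair(c, 0)), g(g(0, pair(c, g(0, pair(0, 0)))), pair(pair(pair(e, pair(0, c)), 0), pair(pair(c, pair(c, 0)), c)))))  →  g(0, pair(c, g(g(0, pair(c, g(0, pair(0, 0)))), pair(pair(pair(e, pair(0, c)), 0), pair(pair(c, pair(c, 0)), c)))))   [R1 at 2.1]
2. g(0, pair(c, g(g(0, pair(c, g(0, pair(0, 0)))), pair(pair(pair(e, pair(0, c)), 0), pair(pair(c, pair(c, 0)), c)))))  →  g(0, pair(c, g(g(0, pair(c, 0)), pair(pair(pair(e, pair(0, c)), 0), pair(pair(c, pair(c, 0)), c)))))   [R1 at 2.2.1.2.2]
3. g(0, pair(c, g(g(0, pair(c, 0)), pair(pair(pair(e, pair(0, c)), 0), pair(pair(c, pair(c, 0)), c)))))  →  g(0, pair(c, g(c, pair(pair(pair(e, pair(0, c)), 0), pair(pair(c, pair(c, 0)), c)))))   [R1 at 2.2.1]
4. g(0, pair(c, g(c, pair(pair(pair(e, pair(0, c)), 0), pair(pair(c, pair(c, 0)), c)))))  →  g(0, pair(c, 0))   [R2 at 2.2]
5. g(0, pair(c, 0))  →  c   [R1 at ε]

c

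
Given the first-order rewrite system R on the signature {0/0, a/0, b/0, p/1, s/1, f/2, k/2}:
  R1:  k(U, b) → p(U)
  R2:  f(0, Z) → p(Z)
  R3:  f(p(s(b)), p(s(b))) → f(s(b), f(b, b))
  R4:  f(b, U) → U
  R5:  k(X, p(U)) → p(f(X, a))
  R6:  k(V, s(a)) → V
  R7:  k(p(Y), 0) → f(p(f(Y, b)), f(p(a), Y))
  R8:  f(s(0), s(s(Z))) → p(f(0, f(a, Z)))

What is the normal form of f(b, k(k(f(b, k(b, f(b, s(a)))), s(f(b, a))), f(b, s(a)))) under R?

1. f(b, k(k(f(b, k(b, f(b, s(a)))), s(f(b, a))), f(b, s(a))))  →  k(k(f(b, k(b, f(b, s(a)))), s(f(b, a))), f(b, s(a)))   [R4 at ε]
2. k(k(f(b, k(b, f(b, s(a)))), s(f(b, a))), f(b, s(a)))  →  k(k(k(b, f(b, s(a))), s(f(b, a))), f(b, s(a)))   [R4 at 1.1]
3. k(k(k(b, f(b, s(a))), s(f(b, a))), f(b, s(a)))  →  k(k(k(b, s(a)), s(f(b, a))), f(b, s(a)))   [R4 at 1.1.2]
4. k(k(k(b, s(a)), s(f(b, a))), f(b, s(a)))  →  k(k(b, s(f(b, a))), f(b, s(a)))   [R6 at 1.1]
5. k(k(b, s(f(b, a))), f(b, s(a)))  →  k(k(b, s(a)), f(b, s(a)))   [R4 at 1.2.1]
6. k(k(b, s(a)), f(b, s(a)))  →  k(b, f(b, s(a)))   [R6 at 1]
7. k(b, f(b, s(a)))  →  k(b, s(a))   [R4 at 2]
8. k(b, s(a))  →  b   [R6 at ε]

b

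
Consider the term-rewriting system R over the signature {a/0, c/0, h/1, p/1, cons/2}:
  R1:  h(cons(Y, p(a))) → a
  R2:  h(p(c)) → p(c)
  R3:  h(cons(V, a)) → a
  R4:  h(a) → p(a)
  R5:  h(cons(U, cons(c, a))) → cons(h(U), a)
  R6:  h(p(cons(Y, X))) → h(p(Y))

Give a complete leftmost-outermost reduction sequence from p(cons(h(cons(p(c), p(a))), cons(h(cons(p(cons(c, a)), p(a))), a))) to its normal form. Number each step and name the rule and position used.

p(cons(a, cons(a, a)))

1. p(cons(h(cons(p(c), p(a))), cons(h(cons(p(cons(c, a)), p(a))), a)))  →  p(cons(a, cons(h(cons(p(cons(c, a)), p(a))), a)))   [R1 at 1.1]
2. p(cons(a, cons(h(cons(p(cons(c, a)), p(a))), a)))  →  p(cons(a, cons(a, a)))   [R1 at 1.2.1]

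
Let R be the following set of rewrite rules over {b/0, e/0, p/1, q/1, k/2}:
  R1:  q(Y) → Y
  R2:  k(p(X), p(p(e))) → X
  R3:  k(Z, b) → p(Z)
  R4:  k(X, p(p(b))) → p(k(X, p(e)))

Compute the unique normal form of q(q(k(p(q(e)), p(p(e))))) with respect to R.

1. q(q(k(p(q(e)), p(p(e)))))  →  q(k(p(q(e)), p(p(e))))   [R1 at ε]
2. q(k(p(q(e)), p(p(e))))  →  k(p(q(e)), p(p(e)))   [R1 at ε]
3. k(p(q(e)), p(p(e)))  →  q(e)   [R2 at ε]
4. q(e)  →  e   [R1 at ε]

e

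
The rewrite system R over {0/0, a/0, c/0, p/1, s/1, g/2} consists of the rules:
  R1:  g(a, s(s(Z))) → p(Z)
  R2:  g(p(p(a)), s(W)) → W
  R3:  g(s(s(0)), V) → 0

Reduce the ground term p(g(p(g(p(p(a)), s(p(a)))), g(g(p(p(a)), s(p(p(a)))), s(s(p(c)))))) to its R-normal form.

1. p(g(p(g(p(p(a)), s(p(a)))), g(g(p(p(a)), s(p(p(a)))), s(s(p(c))))))  →  p(g(p(p(a)), g(g(p(p(a)), s(p(p(a)))), s(s(p(c))))))   [R2 at 1.1.1]
2. p(g(p(p(a)), g(g(p(p(a)), s(p(p(a)))), s(s(p(c))))))  →  p(g(p(p(a)), g(p(p(a)), s(s(p(c))))))   [R2 at 1.2.1]
3. p(g(p(p(a)), g(p(p(a)), s(s(p(c))))))  →  p(g(p(p(a)), s(p(c))))   [R2 at 1.2]
4. p(g(p(p(a)), s(p(c))))  →  p(p(c))   [R2 at 1]

p(p(c))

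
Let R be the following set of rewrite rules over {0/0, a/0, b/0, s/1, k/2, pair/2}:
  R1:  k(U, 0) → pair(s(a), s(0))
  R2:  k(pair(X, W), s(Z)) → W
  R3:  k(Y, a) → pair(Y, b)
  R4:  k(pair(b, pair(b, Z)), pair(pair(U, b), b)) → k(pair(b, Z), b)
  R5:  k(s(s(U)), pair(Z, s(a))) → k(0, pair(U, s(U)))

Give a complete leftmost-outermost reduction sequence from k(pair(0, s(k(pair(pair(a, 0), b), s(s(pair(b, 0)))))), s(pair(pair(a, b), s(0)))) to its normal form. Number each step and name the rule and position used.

s(b)

1. k(pair(0, s(k(pair(pair(a, 0), b), s(s(pair(b, 0)))))), s(pair(pair(a, b), s(0))))  →  s(k(pair(pair(a, 0), b), s(s(pair(b, 0)))))   [R2 at ε]
2. s(k(pair(pair(a, 0), b), s(s(pair(b, 0)))))  →  s(b)   [R2 at 1]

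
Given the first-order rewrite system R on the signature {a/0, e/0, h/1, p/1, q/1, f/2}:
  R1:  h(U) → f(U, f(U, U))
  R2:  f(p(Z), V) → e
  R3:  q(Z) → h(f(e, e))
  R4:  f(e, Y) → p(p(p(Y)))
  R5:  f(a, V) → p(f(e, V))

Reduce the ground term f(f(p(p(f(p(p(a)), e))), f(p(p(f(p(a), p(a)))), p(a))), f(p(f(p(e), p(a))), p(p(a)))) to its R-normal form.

p(p(p(e)))

1. f(f(p(p(f(p(p(a)), e))), f(p(p(f(p(a), p(a)))), p(a))), f(p(f(p(e), p(a))), p(p(a))))  →  f(e, f(p(f(p(e), p(a))), p(p(a))))   [R2 at 1]
2. f(e, f(p(f(p(e), p(a))), p(p(a))))  →  p(p(p(f(p(f(p(e), p(a))), p(p(a))))))   [R4 at ε]
3. p(p(p(f(p(f(p(e), p(a))), p(p(a))))))  →  p(p(p(e)))   [R2 at 1.1.1]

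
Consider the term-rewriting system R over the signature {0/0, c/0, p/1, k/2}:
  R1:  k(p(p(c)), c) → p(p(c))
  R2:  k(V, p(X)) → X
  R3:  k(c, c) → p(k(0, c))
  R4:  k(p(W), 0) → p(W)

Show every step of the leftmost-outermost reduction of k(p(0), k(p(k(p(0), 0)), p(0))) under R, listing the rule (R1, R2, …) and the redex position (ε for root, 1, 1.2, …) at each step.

p(0)

1. k(p(0), k(p(k(p(0), 0)), p(0)))  →  k(p(0), 0)   [R2 at 2]
2. k(p(0), 0)  →  p(0)   [R4 at ε]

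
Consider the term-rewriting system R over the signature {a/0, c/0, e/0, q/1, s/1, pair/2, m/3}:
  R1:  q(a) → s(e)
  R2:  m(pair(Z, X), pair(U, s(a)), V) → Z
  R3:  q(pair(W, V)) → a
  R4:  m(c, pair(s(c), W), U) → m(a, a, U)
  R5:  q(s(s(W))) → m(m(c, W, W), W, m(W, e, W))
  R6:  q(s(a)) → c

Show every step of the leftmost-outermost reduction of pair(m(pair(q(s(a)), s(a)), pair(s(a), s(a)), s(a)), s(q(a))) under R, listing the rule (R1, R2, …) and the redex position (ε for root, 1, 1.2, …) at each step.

pair(c, s(s(e)))

1. pair(m(pair(q(s(a)), s(a)), pair(s(a), s(a)), s(a)), s(q(a)))  →  pair(q(s(a)), s(q(a)))   [R2 at 1]
2. pair(q(s(a)), s(q(a)))  →  pair(c, s(q(a)))   [R6 at 1]
3. pair(c, s(q(a)))  →  pair(c, s(s(e)))   [R1 at 2.1]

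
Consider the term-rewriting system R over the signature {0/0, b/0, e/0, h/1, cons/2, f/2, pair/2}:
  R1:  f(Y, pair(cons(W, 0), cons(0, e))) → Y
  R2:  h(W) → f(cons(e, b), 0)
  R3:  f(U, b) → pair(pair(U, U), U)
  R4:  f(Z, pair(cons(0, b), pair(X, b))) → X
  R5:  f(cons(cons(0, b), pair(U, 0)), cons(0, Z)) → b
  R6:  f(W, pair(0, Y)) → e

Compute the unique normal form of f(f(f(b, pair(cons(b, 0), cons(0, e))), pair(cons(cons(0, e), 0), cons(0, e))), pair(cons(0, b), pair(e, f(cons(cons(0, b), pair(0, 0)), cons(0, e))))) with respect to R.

e

1. f(f(f(b, pair(cons(b, 0), cons(0, e))), pair(cons(cons(0, e), 0), cons(0, e))), pair(cons(0, b), pair(e, f(cons(cons(0, b), pair(0, 0)), cons(0, e)))))  →  f(f(b, pair(cons(b, 0), cons(0, e))), pair(cons(0, b), pair(e, f(cons(cons(0, b), pair(0, 0)), cons(0, e)))))   [R1 at 1]
2. f(f(b, pair(cons(b, 0), cons(0, e))), pair(cons(0, b), pair(e, f(cons(cons(0, b), pair(0, 0)), cons(0, e)))))  →  f(b, pair(cons(0, b), pair(e, f(cons(cons(0, b), pair(0, 0)), cons(0, e)))))   [R1 at 1]
3. f(b, pair(cons(0, b), pair(e, f(cons(cons(0, b), pair(0, 0)), cons(0, e)))))  →  f(b, pair(cons(0, b), pair(e, b)))   [R5 at 2.2.2]
4. f(b, pair(cons(0, b), pair(e, b)))  →  e   [R4 at ε]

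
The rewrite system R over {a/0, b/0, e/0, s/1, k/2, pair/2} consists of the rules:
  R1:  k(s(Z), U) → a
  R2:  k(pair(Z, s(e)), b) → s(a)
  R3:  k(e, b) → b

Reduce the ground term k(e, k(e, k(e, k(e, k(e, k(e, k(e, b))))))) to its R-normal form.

b

1. k(e, k(e, k(e, k(e, k(e, k(e, k(e, b)))))))  →  k(e, k(e, k(e, k(e, k(e, k(e, b))))))   [R3 at 2.2.2.2.2.2]
2. k(e, k(e, k(e, k(e, k(e, k(e, b))))))  →  k(e, k(e, k(e, k(e, k(e, b)))))   [R3 at 2.2.2.2.2]
3. k(e, k(e, k(e, k(e, k(e, b)))))  →  k(e, k(e, k(e, k(e, b))))   [R3 at 2.2.2.2]
4. k(e, k(e, k(e, k(e, b))))  →  k(e, k(e, k(e, b)))   [R3 at 2.2.2]
5. k(e, k(e, k(e, b)))  →  k(e, k(e, b))   [R3 at 2.2]
6. k(e, k(e, b))  →  k(e, b)   [R3 at 2]
7. k(e, b)  →  b   [R3 at ε]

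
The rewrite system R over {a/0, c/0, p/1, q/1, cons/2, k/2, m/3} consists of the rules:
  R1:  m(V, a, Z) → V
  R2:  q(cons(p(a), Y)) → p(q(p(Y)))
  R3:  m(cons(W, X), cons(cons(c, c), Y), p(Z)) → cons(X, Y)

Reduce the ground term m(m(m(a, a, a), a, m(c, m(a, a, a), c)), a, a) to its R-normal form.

a

1. m(m(m(a, a, a), a, m(c, m(a, a, a), c)), a, a)  →  m(m(a, a, a), a, m(c, m(a, a, a), c))   [R1 at ε]
2. m(m(a, a, a), a, m(c, m(a, a, a), c))  →  m(a, a, a)   [R1 at ε]
3. m(a, a, a)  →  a   [R1 at ε]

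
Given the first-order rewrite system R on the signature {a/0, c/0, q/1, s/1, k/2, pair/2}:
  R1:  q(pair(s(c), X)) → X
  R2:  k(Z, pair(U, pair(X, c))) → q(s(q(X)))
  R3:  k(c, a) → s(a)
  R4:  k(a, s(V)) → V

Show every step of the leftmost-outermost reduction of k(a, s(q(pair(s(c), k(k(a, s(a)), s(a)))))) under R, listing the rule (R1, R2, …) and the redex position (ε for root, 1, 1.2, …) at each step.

1. k(a, s(q(pair(s(c), k(k(a, s(a)), s(a))))))  →  q(pair(s(c), k(k(a, s(a)), s(a))))   [R4 at ε]
2. q(pair(s(c), k(k(a, s(a)), s(a))))  →  k(k(a, s(a)), s(a))   [R1 at ε]
3. k(k(a, s(a)), s(a))  →  k(a, s(a))   [R4 at 1]
4. k(a, s(a))  →  a   [R4 at ε]

a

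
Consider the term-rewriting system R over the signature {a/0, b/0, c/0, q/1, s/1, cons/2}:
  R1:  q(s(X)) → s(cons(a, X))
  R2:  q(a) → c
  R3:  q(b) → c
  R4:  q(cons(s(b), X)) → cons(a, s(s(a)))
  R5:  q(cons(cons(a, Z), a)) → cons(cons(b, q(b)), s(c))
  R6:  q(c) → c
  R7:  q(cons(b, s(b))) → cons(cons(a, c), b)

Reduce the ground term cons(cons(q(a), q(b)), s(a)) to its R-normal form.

1. cons(cons(q(a), q(b)), s(a))  →  cons(cons(c, q(b)), s(a))   [R2 at 1.1]
2. cons(cons(c, q(b)), s(a))  →  cons(cons(c, c), s(a))   [R3 at 1.2]

cons(cons(c, c), s(a))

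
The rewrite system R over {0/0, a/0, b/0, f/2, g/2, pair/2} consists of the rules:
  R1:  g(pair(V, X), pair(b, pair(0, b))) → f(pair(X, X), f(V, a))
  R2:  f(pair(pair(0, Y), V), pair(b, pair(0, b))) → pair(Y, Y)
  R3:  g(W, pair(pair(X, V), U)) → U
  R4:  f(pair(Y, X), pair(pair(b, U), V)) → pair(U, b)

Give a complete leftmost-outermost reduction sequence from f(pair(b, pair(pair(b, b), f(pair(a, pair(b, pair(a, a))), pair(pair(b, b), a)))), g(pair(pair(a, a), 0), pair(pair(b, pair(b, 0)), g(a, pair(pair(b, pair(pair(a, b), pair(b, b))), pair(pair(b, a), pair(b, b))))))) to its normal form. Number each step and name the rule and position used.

1. f(pair(b, pair(pair(b, b), f(pair(a, pair(b, pair(a, a))), pair(pair(b, b), a)))), g(pair(pair(a, a), 0), pair(pair(b, pair(b, 0)), g(a, pair(pair(b, pair(pair(a, b), pair(b, b))), pair(pair(b, a), pair(b, b)))))))  →  f(pair(b, pair(pair(b, b), pair(b, b))), g(pair(pair(a, a), 0), pair(pair(b, pair(b, 0)), g(a, pair(pair(b, pair(pair(a, b), pair(b, b))), pair(pair(b, a), pair(b, b)))))))   [R4 at 1.2.2]
2. f(pair(b, pair(pair(b, b), pair(b, b))), g(pair(pair(a, a), 0), pair(pair(b, pair(b, 0)), g(a, pair(pair(b, pair(pair(a, b), pair(b, b))), pair(pair(b, a), pair(b, b)))))))  →  f(pair(b, pair(pair(b, b), pair(b, b))), g(a, pair(pair(b, pair(pair(a, b), pair(b, b))), pair(pair(b, a), pair(b, b)))))   [R3 at 2]
3. f(pair(b, pair(pair(b, b), pair(b, b))), g(a, pair(pair(b, pair(pair(a, b), pair(b, b))), pair(pair(b, a), pair(b, b)))))  →  f(pair(b, pair(pair(b, b), pair(b, b))), pair(pair(b, a), pair(b, b)))   [R3 at 2]
4. f(pair(b, pair(pair(b, b), pair(b, b))), pair(pair(b, a), pair(b, b)))  →  pair(a, b)   [R4 at ε]

pair(a, b)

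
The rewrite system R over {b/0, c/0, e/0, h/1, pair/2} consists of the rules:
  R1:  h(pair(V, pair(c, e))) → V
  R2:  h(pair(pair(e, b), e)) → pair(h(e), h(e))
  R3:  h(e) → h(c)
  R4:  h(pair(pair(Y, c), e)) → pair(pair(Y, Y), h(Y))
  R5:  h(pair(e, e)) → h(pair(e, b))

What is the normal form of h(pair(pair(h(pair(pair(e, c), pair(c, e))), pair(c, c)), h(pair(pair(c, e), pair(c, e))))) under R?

1. h(pair(pair(h(pair(pair(e, c), pair(c, e))), pair(c, c)), h(pair(pair(c, e), pair(c, e)))))  →  h(pair(pair(pair(e, c), pair(c, c)), h(pair(pair(c, e), pair(c, e)))))   [R1 at 1.1.1]
2. h(pair(pair(pair(e, c), pair(c, c)), h(pair(pair(c, e), pair(c, e)))))  →  h(pair(pair(pair(e, c), pair(c, c)), pair(c, e)))   [R1 at 1.2]
3. h(pair(pair(pair(e, c), pair(c, c)), pair(c, e)))  →  pair(pair(e, c), pair(c, c))   [R1 at ε]

pair(pair(e, c), pair(c, c))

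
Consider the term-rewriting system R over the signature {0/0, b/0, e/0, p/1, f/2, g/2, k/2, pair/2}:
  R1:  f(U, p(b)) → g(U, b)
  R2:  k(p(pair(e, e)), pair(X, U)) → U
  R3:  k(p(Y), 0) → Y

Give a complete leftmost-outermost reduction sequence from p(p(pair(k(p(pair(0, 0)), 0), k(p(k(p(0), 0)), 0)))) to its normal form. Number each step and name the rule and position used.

1. p(p(pair(k(p(pair(0, 0)), 0), k(p(k(p(0), 0)), 0))))  →  p(p(pair(pair(0, 0), k(p(k(p(0), 0)), 0))))   [R3 at 1.1.1]
2. p(p(pair(pair(0, 0), k(p(k(p(0), 0)), 0))))  →  p(p(pair(pair(0, 0), k(p(0), 0))))   [R3 at 1.1.2]
3. p(p(pair(pair(0, 0), k(p(0), 0))))  →  p(p(pair(pair(0, 0), 0)))   [R3 at 1.1.2]

p(p(pair(pair(0, 0), 0)))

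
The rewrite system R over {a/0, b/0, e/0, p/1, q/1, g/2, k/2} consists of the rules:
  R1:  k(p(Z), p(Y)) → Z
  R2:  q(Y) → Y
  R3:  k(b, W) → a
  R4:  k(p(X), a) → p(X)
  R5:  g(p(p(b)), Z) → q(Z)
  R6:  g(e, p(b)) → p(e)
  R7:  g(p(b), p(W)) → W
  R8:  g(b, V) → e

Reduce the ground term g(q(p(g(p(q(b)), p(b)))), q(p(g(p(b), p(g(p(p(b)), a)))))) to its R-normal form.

a

1. g(q(p(g(p(q(b)), p(b)))), q(p(g(p(b), p(g(p(p(b)), a))))))  →  g(p(g(p(q(b)), p(b))), q(p(g(p(b), p(g(p(p(b)), a))))))   [R2 at 1]
2. g(p(g(p(q(b)), p(b))), q(p(g(p(b), p(g(p(p(b)), a))))))  →  g(p(g(p(b), p(b))), q(p(g(p(b), p(g(p(p(b)), a))))))   [R2 at 1.1.1.1]
3. g(p(g(p(b), p(b))), q(p(g(p(b), p(g(p(p(b)), a))))))  →  g(p(b), q(p(g(p(b), p(g(p(p(b)), a))))))   [R7 at 1.1]
4. g(p(b), q(p(g(p(b), p(g(p(p(b)), a))))))  →  g(p(b), p(g(p(b), p(g(p(p(b)), a)))))   [R2 at 2]
5. g(p(b), p(g(p(b), p(g(p(p(b)), a)))))  →  g(p(b), p(g(p(p(b)), a)))   [R7 at ε]
6. g(p(b), p(g(p(p(b)), a)))  →  g(p(p(b)), a)   [R7 at ε]
7. g(p(p(b)), a)  →  q(a)   [R5 at ε]
8. q(a)  →  a   [R2 at ε]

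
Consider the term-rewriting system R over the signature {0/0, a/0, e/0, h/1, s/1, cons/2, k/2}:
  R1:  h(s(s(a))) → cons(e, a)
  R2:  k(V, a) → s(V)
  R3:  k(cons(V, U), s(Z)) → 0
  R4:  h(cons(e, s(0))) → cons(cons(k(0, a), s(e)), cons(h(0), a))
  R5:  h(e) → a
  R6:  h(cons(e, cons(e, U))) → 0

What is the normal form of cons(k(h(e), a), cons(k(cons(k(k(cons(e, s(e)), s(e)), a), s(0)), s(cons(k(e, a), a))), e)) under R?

cons(s(a), cons(0, e))

1. cons(k(h(e), a), cons(k(cons(k(k(cons(e, s(e)), s(e)), a), s(0)), s(cons(k(e, a), a))), e))  →  cons(s(h(e)), cons(k(cons(k(k(cons(e, s(e)), s(e)), a), s(0)), s(cons(k(e, a), a))), e))   [R2 at 1]
2. cons(s(h(e)), cons(k(cons(k(k(cons(e, s(e)), s(e)), a), s(0)), s(cons(k(e, a), a))), e))  →  cons(s(a), cons(k(cons(k(k(cons(e, s(e)), s(e)), a), s(0)), s(cons(k(e, a), a))), e))   [R5 at 1.1]
3. cons(s(a), cons(k(cons(k(k(cons(e, s(e)), s(e)), a), s(0)), s(cons(k(e, a), a))), e))  →  cons(s(a), cons(0, e))   [R3 at 2.1]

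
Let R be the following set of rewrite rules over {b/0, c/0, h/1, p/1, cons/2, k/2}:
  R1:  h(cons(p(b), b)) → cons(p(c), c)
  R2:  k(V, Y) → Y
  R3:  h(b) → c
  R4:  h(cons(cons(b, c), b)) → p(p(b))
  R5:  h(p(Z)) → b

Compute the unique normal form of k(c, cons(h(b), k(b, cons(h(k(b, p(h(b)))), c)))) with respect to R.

cons(c, cons(b, c))

1. k(c, cons(h(b), k(b, cons(h(k(b, p(h(b)))), c))))  →  cons(h(b), k(b, cons(h(k(b, p(h(b)))), c)))   [R2 at ε]
2. cons(h(b), k(b, cons(h(k(b, p(h(b)))), c)))  →  cons(c, k(b, cons(h(k(b, p(h(b)))), c)))   [R3 at 1]
3. cons(c, k(b, cons(h(k(b, p(h(b)))), c)))  →  cons(c, cons(h(k(b, p(h(b)))), c))   [R2 at 2]
4. cons(c, cons(h(k(b, p(h(b)))), c))  →  cons(c, cons(h(p(h(b))), c))   [R2 at 2.1.1]
5. cons(c, cons(h(p(h(b))), c))  →  cons(c, cons(b, c))   [R5 at 2.1]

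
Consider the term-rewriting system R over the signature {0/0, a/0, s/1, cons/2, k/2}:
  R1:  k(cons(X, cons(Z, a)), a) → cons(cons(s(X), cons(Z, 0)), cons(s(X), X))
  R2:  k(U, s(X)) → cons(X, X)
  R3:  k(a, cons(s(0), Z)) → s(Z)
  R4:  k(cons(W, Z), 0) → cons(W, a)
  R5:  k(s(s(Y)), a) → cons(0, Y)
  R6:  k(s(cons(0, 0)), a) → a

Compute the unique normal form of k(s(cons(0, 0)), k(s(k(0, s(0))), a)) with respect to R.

1. k(s(cons(0, 0)), k(s(k(0, s(0))), a))  →  k(s(cons(0, 0)), k(s(cons(0, 0)), a))   [R2 at 2.1.1]
2. k(s(cons(0, 0)), k(s(cons(0, 0)), a))  →  k(s(cons(0, 0)), a)   [R6 at 2]
3. k(s(cons(0, 0)), a)  →  a   [R6 at ε]

a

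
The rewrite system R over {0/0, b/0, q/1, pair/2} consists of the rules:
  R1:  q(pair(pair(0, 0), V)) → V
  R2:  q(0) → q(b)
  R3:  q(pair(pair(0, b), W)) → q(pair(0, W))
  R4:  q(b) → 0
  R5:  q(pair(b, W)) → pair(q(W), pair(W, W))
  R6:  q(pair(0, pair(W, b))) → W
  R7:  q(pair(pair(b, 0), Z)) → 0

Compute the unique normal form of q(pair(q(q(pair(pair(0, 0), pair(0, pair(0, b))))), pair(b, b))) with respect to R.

1. q(pair(q(q(pair(pair(0, 0), pair(0, pair(0, b))))), pair(b, b)))  →  q(pair(q(pair(0, pair(0, b))), pair(b, b)))   [R1 at 1.1.1]
2. q(pair(q(pair(0, pair(0, b))), pair(b, b)))  →  q(pair(0, pair(b, b)))   [R6 at 1.1]
3. q(pair(0, pair(b, b)))  →  b   [R6 at ε]

b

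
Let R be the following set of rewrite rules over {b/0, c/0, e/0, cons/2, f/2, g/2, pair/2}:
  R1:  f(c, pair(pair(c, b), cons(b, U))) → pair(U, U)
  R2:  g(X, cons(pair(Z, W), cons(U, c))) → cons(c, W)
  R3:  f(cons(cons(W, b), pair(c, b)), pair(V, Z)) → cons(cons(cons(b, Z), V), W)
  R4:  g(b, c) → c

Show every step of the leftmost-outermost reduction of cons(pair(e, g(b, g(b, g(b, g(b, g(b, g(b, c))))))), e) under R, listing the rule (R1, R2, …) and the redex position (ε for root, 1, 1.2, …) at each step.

cons(pair(e, c), e)

1. cons(pair(e, g(b, g(b, g(b, g(b, g(b, g(b, c))))))), e)  →  cons(pair(e, g(b, g(b, g(b, g(b, g(b, c)))))), e)   [R4 at 1.2.2.2.2.2.2]
2. cons(pair(e, g(b, g(b, g(b, g(b, g(b, c)))))), e)  →  cons(pair(e, g(b, g(b, g(b, g(b, c))))), e)   [R4 at 1.2.2.2.2.2]
3. cons(pair(e, g(b, g(b, g(b, g(b, c))))), e)  →  cons(pair(e, g(b, g(b, g(b, c)))), e)   [R4 at 1.2.2.2.2]
4. cons(pair(e, g(b, g(b, g(b, c)))), e)  →  cons(pair(e, g(b, g(b, c))), e)   [R4 at 1.2.2.2]
5. cons(pair(e, g(b, g(b, c))), e)  →  cons(pair(e, g(b, c)), e)   [R4 at 1.2.2]
6. cons(pair(e, g(b, c)), e)  →  cons(pair(e, c), e)   [R4 at 1.2]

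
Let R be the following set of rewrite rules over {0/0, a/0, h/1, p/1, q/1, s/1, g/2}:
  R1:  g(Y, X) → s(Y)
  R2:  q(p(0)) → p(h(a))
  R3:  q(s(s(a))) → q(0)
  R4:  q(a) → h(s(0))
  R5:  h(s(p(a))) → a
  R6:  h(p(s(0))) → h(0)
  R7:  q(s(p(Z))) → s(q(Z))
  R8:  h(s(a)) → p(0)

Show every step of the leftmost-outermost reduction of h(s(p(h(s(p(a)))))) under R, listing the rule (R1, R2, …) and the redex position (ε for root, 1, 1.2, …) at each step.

1. h(s(p(h(s(p(a))))))  →  h(s(p(a)))   [R5 at 1.1.1]
2. h(s(p(a)))  →  a   [R5 at ε]

a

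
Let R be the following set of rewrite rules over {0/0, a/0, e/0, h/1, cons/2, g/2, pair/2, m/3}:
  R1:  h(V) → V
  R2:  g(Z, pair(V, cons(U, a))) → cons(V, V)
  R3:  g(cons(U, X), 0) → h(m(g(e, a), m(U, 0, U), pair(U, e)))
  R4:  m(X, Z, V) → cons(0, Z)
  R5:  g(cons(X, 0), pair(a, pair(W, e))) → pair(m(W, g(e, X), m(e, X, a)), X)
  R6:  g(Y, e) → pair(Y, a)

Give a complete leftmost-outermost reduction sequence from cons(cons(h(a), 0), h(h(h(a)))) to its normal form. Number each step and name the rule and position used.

cons(cons(a, 0), a)

1. cons(cons(h(a), 0), h(h(h(a))))  →  cons(cons(a, 0), h(h(h(a))))   [R1 at 1.1]
2. cons(cons(a, 0), h(h(h(a))))  →  cons(cons(a, 0), h(h(a)))   [R1 at 2]
3. cons(cons(a, 0), h(h(a)))  →  cons(cons(a, 0), h(a))   [R1 at 2]
4. cons(cons(a, 0), h(a))  →  cons(cons(a, 0), a)   [R1 at 2]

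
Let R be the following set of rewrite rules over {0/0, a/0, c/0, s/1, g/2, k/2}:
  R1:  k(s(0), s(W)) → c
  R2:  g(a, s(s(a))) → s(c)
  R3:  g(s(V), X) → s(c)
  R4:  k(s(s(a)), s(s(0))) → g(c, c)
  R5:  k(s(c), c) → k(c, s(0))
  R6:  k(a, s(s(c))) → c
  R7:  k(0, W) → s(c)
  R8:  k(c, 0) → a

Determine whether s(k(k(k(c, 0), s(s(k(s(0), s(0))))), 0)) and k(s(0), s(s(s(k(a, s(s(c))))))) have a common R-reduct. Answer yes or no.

Reduce t₁ = s(k(k(k(c, 0), s(s(k(s(0), s(0))))), 0)):
1. s(k(k(k(c, 0), s(s(k(s(0), s(0))))), 0))  →  s(k(k(a, s(s(k(s(0), s(0))))), 0))   [R8 at 1.1.1]
2. s(k(k(a, s(s(k(s(0), s(0))))), 0))  →  s(k(k(a, s(s(c))), 0))   [R1 at 1.1.2.1.1]
3. s(k(k(a, s(s(c))), 0))  →  s(k(c, 0))   [R6 at 1.1]
4. s(k(c, 0))  →  s(a)   [R8 at 1]

Reduce t₂ = k(s(0), s(s(s(k(a, s(s(c))))))):
1. k(s(0), s(s(s(k(a, s(s(c)))))))  →  c   [R1 at ε]

no — NF(t₁) = s(a), NF(t₂) = c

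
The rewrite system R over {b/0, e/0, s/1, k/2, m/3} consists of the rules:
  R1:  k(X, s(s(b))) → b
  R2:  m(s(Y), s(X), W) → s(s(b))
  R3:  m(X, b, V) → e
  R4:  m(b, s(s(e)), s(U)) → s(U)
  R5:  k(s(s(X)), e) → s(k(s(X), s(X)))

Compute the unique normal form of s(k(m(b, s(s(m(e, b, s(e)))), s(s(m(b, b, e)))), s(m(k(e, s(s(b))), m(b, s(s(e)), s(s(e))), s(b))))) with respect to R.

1. s(k(m(b, s(s(m(e, b, s(e)))), s(s(m(b, b, e)))), s(m(k(e, s(s(b))), m(b, s(s(e)), s(s(e))), s(b)))))  →  s(k(m(b, s(s(e)), s(s(m(b, b, e)))), s(m(k(e, s(s(b))), m(b, s(s(e)), s(s(e))), s(b)))))   [R3 at 1.1.2.1.1]
2. s(k(m(b, s(s(e)), s(s(m(b, b, e)))), s(m(k(e, s(s(b))), m(b, s(s(e)), s(s(e))), s(b)))))  →  s(k(s(s(m(b, b, e))), s(m(k(e, s(s(b))), m(b, s(s(e)), s(s(e))), s(b)))))   [R4 at 1.1]
3. s(k(s(s(m(b, b, e))), s(m(k(e, s(s(b))), m(b, s(s(e)), s(s(e))), s(b)))))  →  s(k(s(s(e)), s(m(k(e, s(s(b))), m(b, s(s(e)), s(s(e))), s(b)))))   [R3 at 1.1.1.1]
4. s(k(s(s(e)), s(m(k(e, s(s(b))), m(b, s(s(e)), s(s(e))), s(b)))))  →  s(k(s(s(e)), s(m(b, m(b, s(s(e)), s(s(e))), s(b)))))   [R1 at 1.2.1.1]
5. s(k(s(s(e)), s(m(b, m(b, s(s(e)), s(s(e))), s(b)))))  →  s(k(s(s(e)), s(m(b, s(s(e)), s(b)))))   [R4 at 1.2.1.2]
6. s(k(s(s(e)), s(m(b, s(s(e)), s(b)))))  →  s(k(s(s(e)), s(s(b))))   [R4 at 1.2.1]
7. s(k(s(s(e)), s(s(b))))  →  s(b)   [R1 at 1]

s(b)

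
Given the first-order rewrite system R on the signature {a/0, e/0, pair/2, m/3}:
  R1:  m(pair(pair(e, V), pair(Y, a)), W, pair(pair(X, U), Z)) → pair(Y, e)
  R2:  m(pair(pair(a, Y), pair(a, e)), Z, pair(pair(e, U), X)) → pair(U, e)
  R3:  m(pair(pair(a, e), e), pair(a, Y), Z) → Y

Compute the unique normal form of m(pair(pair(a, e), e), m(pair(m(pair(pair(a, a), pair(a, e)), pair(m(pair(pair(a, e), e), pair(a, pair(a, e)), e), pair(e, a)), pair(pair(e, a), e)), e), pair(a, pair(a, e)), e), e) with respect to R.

1. m(pair(pair(a, e), e), m(pair(m(pair(pair(a, a), pair(a, e)), pair(m(pair(pair(a, e), e), pair(a, pair(a, e)), e), pair(e, a)), pair(pair(e, a), e)), e), pair(a, pair(a, e)), e), e)  →  m(pair(pair(a, e), e), m(pair(pair(a, e), e), pair(a, pair(a, e)), e), e)   [R2 at 2.1.1]
2. m(pair(pair(a, e), e), m(pair(pair(a, e), e), pair(a, pair(a, e)), e), e)  →  m(pair(pair(a, e), e), pair(a, e), e)   [R3 at 2]
3. m(pair(pair(a, e), e), pair(a, e), e)  →  e   [R3 at ε]

e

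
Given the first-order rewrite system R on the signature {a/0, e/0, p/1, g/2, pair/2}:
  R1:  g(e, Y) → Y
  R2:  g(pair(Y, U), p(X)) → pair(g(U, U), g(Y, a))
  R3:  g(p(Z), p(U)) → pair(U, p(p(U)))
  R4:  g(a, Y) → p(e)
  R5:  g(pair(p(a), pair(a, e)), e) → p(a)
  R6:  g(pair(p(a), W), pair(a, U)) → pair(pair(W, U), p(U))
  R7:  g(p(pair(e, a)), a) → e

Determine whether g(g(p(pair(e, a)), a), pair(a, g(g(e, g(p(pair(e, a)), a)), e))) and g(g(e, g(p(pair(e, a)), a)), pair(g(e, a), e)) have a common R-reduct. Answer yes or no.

yes — NF(t₁) = pair(a, e), NF(t₂) = pair(a, e)

Reduce t₁ = g(g(p(pair(e, a)), a), pair(a, g(g(e, g(p(pair(e, a)), a)), e))):
1. g(g(p(pair(e, a)), a), pair(a, g(g(e, g(p(pair(e, a)), a)), e)))  →  g(e, pair(a, g(g(e, g(p(pair(e, a)), a)), e)))   [R7 at 1]
2. g(e, pair(a, g(g(e, g(p(pair(e, a)), a)), e)))  →  pair(a, g(g(e, g(p(pair(e, a)), a)), e))   [R1 at ε]
3. pair(a, g(g(e, g(p(pair(e, a)), a)), e))  →  pair(a, g(g(p(pair(e, a)), a), e))   [R1 at 2.1]
4. pair(a, g(g(p(pair(e, a)), a), e))  →  pair(a, g(e, e))   [R7 at 2.1]
5. pair(a, g(e, e))  →  pair(a, e)   [R1 at 2]

Reduce t₂ = g(g(e, g(p(pair(e, a)), a)), pair(g(e, a), e)):
1. g(g(e, g(p(pair(e, a)), a)), pair(g(e, a), e))  →  g(g(p(pair(e, a)), a), pair(g(e, a), e))   [R1 at 1]
2. g(g(p(pair(e, a)), a), pair(g(e, a), e))  →  g(e, pair(g(e, a), e))   [R7 at 1]
3. g(e, pair(g(e, a), e))  →  pair(g(e, a), e)   [R1 at ε]
4. pair(g(e, a), e)  →  pair(a, e)   [R1 at 1]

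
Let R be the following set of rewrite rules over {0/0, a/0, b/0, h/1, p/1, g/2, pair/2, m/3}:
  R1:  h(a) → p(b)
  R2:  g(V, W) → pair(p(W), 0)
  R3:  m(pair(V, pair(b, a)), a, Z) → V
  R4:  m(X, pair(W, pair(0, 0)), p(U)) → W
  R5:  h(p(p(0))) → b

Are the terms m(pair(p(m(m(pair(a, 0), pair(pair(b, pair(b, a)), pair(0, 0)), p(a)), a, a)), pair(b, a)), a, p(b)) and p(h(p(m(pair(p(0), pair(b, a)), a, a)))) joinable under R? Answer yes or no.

yes — NF(t₁) = p(b), NF(t₂) = p(b)

Reduce t₁ = m(pair(p(m(m(pair(a, 0), pair(pair(b, pair(b, a)), pair(0, 0)), p(a)), a, a)), pair(b, a)), a, p(b)):
1. m(pair(p(m(m(pair(a, 0), pair(pair(b, pair(b, a)), pair(0, 0)), p(a)), a, a)), pair(b, a)), a, p(b))  →  p(m(m(pair(a, 0), pair(pair(b, pair(b, a)), pair(0, 0)), p(a)), a, a))   [R3 at ε]
2. p(m(m(pair(a, 0), pair(pair(b, pair(b, a)), pair(0, 0)), p(a)), a, a))  →  p(m(pair(b, pair(b, a)), a, a))   [R4 at 1.1]
3. p(m(pair(b, pair(b, a)), a, a))  →  p(b)   [R3 at 1]

Reduce t₂ = p(h(p(m(pair(p(0), pair(b, a)), a, a)))):
1. p(h(p(m(pair(p(0), pair(b, a)), a, a))))  →  p(h(p(p(0))))   [R3 at 1.1.1]
2. p(h(p(p(0))))  →  p(b)   [R5 at 1]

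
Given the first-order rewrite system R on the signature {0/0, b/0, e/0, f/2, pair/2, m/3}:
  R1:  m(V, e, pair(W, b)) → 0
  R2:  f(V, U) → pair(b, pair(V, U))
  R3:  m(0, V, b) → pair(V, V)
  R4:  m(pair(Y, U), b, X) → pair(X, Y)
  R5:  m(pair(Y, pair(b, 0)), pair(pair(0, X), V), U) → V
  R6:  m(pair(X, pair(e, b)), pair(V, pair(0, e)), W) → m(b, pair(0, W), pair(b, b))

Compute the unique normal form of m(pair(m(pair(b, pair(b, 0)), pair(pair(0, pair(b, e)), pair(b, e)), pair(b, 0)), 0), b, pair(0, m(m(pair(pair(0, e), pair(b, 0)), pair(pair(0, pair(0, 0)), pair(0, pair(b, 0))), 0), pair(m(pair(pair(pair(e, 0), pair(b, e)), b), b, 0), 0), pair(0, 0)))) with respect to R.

pair(pair(0, 0), pair(b, e))

1. m(pair(m(pair(b, pair(b, 0)), pair(pair(0, pair(b, e)), pair(b, e)), pair(b, 0)), 0), b, pair(0, m(m(pair(pair(0, e), pair(b, 0)), pair(pair(0, pair(0, 0)), pair(0, pair(b, 0))), 0), pair(m(pair(pair(pair(e, 0), pair(b, e)), b), b, 0), 0), pair(0, 0))))  →  pair(pair(0, m(m(pair(pair(0, e), pair(b, 0)), pair(pair(0, pair(0, 0)), pair(0, pair(b, 0))), 0), pair(m(pair(pair(pair(e, 0), pair(b, e)), b), b, 0), 0), pair(0, 0))), m(pair(b, pair(b, 0)), pair(pair(0, pair(b, e)), pair(b, e)), pair(b, 0)))   [R4 at ε]
2. pair(pair(0, m(m(pair(pair(0, e), pair(b, 0)), pair(pair(0, pair(0, 0)), pair(0, pair(b, 0))), 0), pair(m(pair(pair(pair(e, 0), pair(b, e)), b), b, 0), 0), pair(0, 0))), m(pair(b, pair(b, 0)), pair(pair(0, pair(b, e)), pair(b, e)), pair(b, 0)))  →  pair(pair(0, m(pair(0, pair(b, 0)), pair(m(pair(pair(pair(e, 0), pair(b, e)), b), b, 0), 0), pair(0, 0))), m(pair(b, pair(b, 0)), pair(pair(0, pair(b, e)), pair(b, e)), pair(b, 0)))   [R5 at 1.2.1]
3. pair(pair(0, m(pair(0, pair(b, 0)), pair(m(pair(pair(pair(e, 0), pair(b, e)), b), b, 0), 0), pair(0, 0))), m(pair(b, pair(b, 0)), pair(pair(0, pair(b, e)), pair(b, e)), pair(b, 0)))  →  pair(pair(0, m(pair(0, pair(b, 0)), pair(pair(0, pair(pair(e, 0), pair(b, e))), 0), pair(0, 0))), m(pair(b, pair(b, 0)), pair(pair(0, pair(b, e)), pair(b, e)), pair(b, 0)))   [R4 at 1.2.2.1]
4. pair(pair(0, m(pair(0, pair(b, 0)), pair(pair(0, pair(pair(e, 0), pair(b, e))), 0), pair(0, 0))), m(pair(b, pair(b, 0)), pair(pair(0, pair(b, e)), pair(b, e)), pair(b, 0)))  →  pair(pair(0, 0), m(pair(b, pair(b, 0)), pair(pair(0, pair(b, e)), pair(b, e)), pair(b, 0)))   [R5 at 1.2]
5. pair(pair(0, 0), m(pair(b, pair(b, 0)), pair(pair(0, pair(b, e)), pair(b, e)), pair(b, 0)))  →  pair(pair(0, 0), pair(b, e))   [R5 at 2]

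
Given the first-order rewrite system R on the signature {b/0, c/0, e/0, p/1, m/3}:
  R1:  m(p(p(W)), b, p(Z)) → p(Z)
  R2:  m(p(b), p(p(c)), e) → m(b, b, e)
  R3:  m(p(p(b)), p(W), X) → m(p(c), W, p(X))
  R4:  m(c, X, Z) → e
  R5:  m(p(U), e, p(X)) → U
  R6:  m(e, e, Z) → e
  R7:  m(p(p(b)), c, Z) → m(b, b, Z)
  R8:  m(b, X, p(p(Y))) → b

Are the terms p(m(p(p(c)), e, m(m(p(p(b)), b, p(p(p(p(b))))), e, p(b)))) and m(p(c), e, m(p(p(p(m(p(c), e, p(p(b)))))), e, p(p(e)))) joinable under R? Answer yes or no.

no — NF(t₁) = p(p(c)), NF(t₂) = c

Reduce t₁ = p(m(p(p(c)), e, m(m(p(p(b)), b, p(p(p(p(b))))), e, p(b)))):
1. p(m(p(p(c)), e, m(m(p(p(b)), b, p(p(p(p(b))))), e, p(b))))  →  p(m(p(p(c)), e, m(p(p(p(p(b)))), e, p(b))))   [R1 at 1.3.1]
2. p(m(p(p(c)), e, m(p(p(p(p(b)))), e, p(b))))  →  p(m(p(p(c)), e, p(p(p(b)))))   [R5 at 1.3]
3. p(m(p(p(c)), e, p(p(p(b)))))  →  p(p(c))   [R5 at 1]

Reduce t₂ = m(p(c), e, m(p(p(p(m(p(c), e, p(p(b)))))), e, p(p(e)))):
1. m(p(c), e, m(p(p(p(m(p(c), e, p(p(b)))))), e, p(p(e))))  →  m(p(c), e, p(p(m(p(c), e, p(p(b))))))   [R5 at 3]
2. m(p(c), e, p(p(m(p(c), e, p(p(b))))))  →  c   [R5 at ε]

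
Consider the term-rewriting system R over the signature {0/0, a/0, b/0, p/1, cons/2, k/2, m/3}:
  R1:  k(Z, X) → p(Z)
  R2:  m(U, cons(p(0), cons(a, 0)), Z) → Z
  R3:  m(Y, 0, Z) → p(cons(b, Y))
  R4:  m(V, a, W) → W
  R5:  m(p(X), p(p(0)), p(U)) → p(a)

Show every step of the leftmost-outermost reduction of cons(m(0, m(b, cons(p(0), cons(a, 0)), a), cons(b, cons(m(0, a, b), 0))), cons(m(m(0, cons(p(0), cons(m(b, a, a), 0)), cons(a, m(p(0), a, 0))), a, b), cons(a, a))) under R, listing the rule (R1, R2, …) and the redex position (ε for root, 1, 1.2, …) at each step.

1. cons(m(0, m(b, cons(p(0), cons(a, 0)), a), cons(b, cons(m(0, a, b), 0))), cons(m(m(0, cons(p(0), cons(m(b, a, a), 0)), cons(a, m(p(0), a, 0))), a, b), cons(a, a)))  →  cons(m(0, a, cons(b, cons(m(0, a, b), 0))), cons(m(m(0, cons(p(0), cons(m(b, a, a), 0)), cons(a, m(p(0), a, 0))), a, b), cons(a, a)))   [R2 at 1.2]
2. cons(m(0, a, cons(b, cons(m(0, a, b), 0))), cons(m(m(0, cons(p(0), cons(m(b, a, a), 0)), cons(a, m(p(0), a, 0))), a, b), cons(a, a)))  →  cons(cons(b, cons(m(0, a, b), 0)), cons(m(m(0, cons(p(0), cons(m(b, a, a), 0)), cons(a, m(p(0), a, 0))), a, b), cons(a, a)))   [R4 at 1]
3. cons(cons(b, cons(m(0, a, b), 0)), cons(m(m(0, cons(p(0), cons(m(b, a, a), 0)), cons(a, m(p(0), a, 0))), a, b), cons(a, a)))  →  cons(cons(b, cons(b, 0)), cons(m(m(0, cons(p(0), cons(m(b, a, a), 0)), cons(a, m(p(0), a, 0))), a, b), cons(a, a)))   [R4 at 1.2.1]
4. cons(cons(b, cons(b, 0)), cons(m(m(0, cons(p(0), cons(m(b, a, a), 0)), cons(a, m(p(0), a, 0))), a, b), cons(a, a)))  →  cons(cons(b, cons(b, 0)), cons(b, cons(a, a)))   [R4 at 2.1]

cons(cons(b, cons(b, 0)), cons(b, cons(a, a)))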